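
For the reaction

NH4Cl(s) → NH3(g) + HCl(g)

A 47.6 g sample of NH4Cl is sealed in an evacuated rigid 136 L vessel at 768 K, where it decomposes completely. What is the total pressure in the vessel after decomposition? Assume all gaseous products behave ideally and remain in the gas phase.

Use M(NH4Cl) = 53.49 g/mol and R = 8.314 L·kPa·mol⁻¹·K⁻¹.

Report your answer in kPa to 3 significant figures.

83.6 kPa

n(NH4Cl) = 47.6 / 53.49 = 0.8899 mol
n(gas produced) = (2/1) × 0.8899 = 1.780 mol
P = nRT/V = 1.780 × 8.314 × 768 / 136 = 83.57 kPa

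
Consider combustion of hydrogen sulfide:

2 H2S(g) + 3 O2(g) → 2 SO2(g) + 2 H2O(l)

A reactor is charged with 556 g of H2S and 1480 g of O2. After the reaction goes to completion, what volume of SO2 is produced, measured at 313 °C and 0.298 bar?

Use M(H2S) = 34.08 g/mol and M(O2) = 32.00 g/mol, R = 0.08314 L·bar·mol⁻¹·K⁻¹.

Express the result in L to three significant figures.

2670 L

n(H2S) = 556 / 34.08 = 16.31 mol
n(O2) = 1480 / 32.00 = 46.25 mol
For 16.31 mol H2S, stoichiometry requires (3/2) × 16.31 = 24.46 mol O2; 46.25 mol is available, so H2S is limiting.
n(SO2) = (2/2) × 16.31 = 16.31 mol
V(SO2) = nRT/P = 16.31 × 0.08314 × 586.15 / 0.298 = 2667 L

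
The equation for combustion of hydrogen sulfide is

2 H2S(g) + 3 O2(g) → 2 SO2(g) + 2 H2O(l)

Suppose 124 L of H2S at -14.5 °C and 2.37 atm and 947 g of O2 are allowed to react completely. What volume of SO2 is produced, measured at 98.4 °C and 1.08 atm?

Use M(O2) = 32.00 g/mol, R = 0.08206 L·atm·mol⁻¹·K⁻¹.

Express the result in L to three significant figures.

391 L

n(H2S) = PV/RT = (2.37 × 124) / (0.08206 × 258.65) = 13.85 mol
n(O2) = 947 / 32.00 = 29.59 mol
For 13.85 mol H2S, stoichiometry requires (3/2) × 13.85 = 20.77 mol O2; 29.59 mol is available, so H2S is limiting.
n(SO2) = (2/2) × 13.85 = 13.85 mol
V(SO2) = nRT/P = 13.85 × 0.08206 × 371.55 / 1.08 = 391.0 L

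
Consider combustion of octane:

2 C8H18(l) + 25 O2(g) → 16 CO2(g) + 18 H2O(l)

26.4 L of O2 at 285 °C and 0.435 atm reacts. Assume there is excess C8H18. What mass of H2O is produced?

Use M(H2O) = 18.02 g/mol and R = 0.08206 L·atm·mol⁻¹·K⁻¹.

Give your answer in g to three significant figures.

n(O2) = PV/RT = (0.435 × 26.4) / (0.08206 × 558.15) = 0.2507 mol
n(H2O) = (18/25) × 0.2507 = 0.1805 mol
m(H2O) = 0.1805 × 18.02 = 3.253 g

3.25 g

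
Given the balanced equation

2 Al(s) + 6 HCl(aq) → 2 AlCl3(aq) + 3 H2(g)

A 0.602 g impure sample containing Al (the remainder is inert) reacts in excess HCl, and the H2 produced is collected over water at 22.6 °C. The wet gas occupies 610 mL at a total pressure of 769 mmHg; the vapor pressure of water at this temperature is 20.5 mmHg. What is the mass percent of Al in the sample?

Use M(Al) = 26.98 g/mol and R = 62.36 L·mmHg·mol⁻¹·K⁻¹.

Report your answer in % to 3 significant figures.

74.0 %

P(H2) = 769 − 20.5 = 748.5 mmHg
n(H2) = PV/RT = (748.5 × 0.6100) / (62.36 × 295.75) = 0.02476 mol
n(Al) = (2/3) × 0.02476 = 0.01651 mol
m(Al) = 0.01651 × 26.98 = 0.4454 g
%Al = 0.4454 / 0.602 × 100 = 73.99%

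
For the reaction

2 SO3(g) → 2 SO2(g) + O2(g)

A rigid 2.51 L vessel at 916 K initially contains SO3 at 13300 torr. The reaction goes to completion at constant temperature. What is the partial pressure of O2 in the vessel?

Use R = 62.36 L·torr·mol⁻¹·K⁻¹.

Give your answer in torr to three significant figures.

6650 torr

n(SO3)₀ = PV/RT = (13300 × 2.51) / (62.36 × 916) = 0.5844 mol
n(O2) = (1/2) × 0.5844 = 0.2922 mol
P(O2) = nRT/V = 0.2922 × 62.36 × 916 / 2.51 = 6650 torr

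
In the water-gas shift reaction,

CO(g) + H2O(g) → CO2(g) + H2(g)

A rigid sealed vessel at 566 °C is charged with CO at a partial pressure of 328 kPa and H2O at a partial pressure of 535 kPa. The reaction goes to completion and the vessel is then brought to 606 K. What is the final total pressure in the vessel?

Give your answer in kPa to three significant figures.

At constant V, partial pressures at 566 °C are proportional to moles, so apply stoichiometry directly to pressures.
P(H2O) required for 328 kPa of CO = (1/1) × 328 = 328.0 kPa; available 535 kPa, so CO is limiting.
P(H2O) remaining = 535 − (1/1) × 328 = 207.0 kPa
P(gaseous products) = (1+1)/1 × 328 = 656.0 kPa
P_total at 566 °C = 207.0 + 656.0 = 863.0 kPa
Scaling to 606 K: P = 863.0 × 606/839.15 = 623.2 kPa

623 kPa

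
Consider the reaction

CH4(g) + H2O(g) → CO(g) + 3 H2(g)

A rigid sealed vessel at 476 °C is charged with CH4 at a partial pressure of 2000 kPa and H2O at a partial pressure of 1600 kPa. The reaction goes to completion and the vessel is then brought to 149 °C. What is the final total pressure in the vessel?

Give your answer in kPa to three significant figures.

Because the vessel is rigid and T is held at 476 °C, work the stoichiometry in partial pressures (P_i = n_iRT/V).
P(H2O) required for 2000 kPa of CH4 = (1/1) × 2000 = 2000 kPa; available 1600 kPa, so H2O is limiting.
P(CH4) remaining = 2000 − (1/1) × 1600 = 400.0 kPa
P(gaseous products) = (1+3)/1 × 1600 = 6400 kPa
P_total at 476 °C = 400.0 + 6400 = 6800 kPa
Scaling to 149 °C: P = 6800 × 422.15/749.15 = 3832 kPa

3830 kPa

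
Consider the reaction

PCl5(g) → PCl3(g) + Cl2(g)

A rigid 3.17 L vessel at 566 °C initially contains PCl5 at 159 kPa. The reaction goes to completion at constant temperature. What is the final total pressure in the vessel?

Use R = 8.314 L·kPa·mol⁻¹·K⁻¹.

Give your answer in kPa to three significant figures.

At constant T and V, P ∝ n(gas): 1 mol gas → 2 mol gas.
P_final = (2/1) × 159 = 318.0 kPa

318 kPa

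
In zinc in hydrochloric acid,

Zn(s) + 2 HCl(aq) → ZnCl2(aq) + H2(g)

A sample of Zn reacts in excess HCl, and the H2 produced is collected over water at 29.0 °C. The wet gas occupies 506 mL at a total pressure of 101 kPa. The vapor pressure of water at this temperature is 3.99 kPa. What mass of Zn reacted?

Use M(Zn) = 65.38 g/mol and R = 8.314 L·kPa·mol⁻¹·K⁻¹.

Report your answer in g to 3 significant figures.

1.28 g

P(H2) = 101 − 3.99 = 97.01 kPa
n(H2) = PV/RT = (97.01 × 0.5060) / (8.314 × 302.15) = 0.01954 mol
n(Zn) = (1/1) × 0.01954 = 0.01954 mol
m(Zn) = 0.01954 × 65.38 = 1.278 g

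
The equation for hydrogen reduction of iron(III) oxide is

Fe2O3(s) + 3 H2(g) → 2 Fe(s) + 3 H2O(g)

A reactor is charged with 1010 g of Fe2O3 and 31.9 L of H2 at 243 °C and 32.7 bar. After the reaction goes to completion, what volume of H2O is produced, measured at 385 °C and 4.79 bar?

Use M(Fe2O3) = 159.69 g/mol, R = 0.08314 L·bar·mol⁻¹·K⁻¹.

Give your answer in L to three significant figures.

217 L

n(Fe2O3) = 1010 / 159.69 = 6.325 mol
n(H2) = PV/RT = (32.7 × 31.9) / (0.08314 × 516.15) = 24.31 mol
For 6.325 mol Fe2O3, stoichiometry requires (3/1) × 6.325 = 18.98 mol H2; 24.31 mol is available, so Fe2O3 is limiting.
n(H2O) = (3/1) × 6.325 = 18.98 mol
V(H2O) = nRT/P = 18.98 × 0.08314 × 658.15 / 4.79 = 216.8 L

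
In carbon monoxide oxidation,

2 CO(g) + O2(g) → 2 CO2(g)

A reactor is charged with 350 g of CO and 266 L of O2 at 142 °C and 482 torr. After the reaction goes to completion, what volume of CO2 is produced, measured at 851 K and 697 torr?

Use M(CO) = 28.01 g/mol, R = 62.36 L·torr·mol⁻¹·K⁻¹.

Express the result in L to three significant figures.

754 L

n(CO) = 350 / 28.01 = 12.50 mol
n(O2) = PV/RT = (482 × 266) / (62.36 × 415.15) = 4.952 mol
For 12.50 mol CO, stoichiometry requires (1/2) × 12.50 = 6.250 mol O2; 4.952 mol is available, so O2 is limiting.
n(CO2) = (2/1) × 4.952 = 9.904 mol
V(CO2) = nRT/P = 9.904 × 62.36 × 851 / 697 = 754.1 L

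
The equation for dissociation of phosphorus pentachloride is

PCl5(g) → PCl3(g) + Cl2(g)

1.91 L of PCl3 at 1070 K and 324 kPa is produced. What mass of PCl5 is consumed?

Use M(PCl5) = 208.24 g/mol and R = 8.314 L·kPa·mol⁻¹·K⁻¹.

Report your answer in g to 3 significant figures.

n(PCl3) = PV/RT = (324 × 1.91) / (8.314 × 1070) = 0.06956 mol
n(PCl5) = (1/1) × 0.06956 = 0.06956 mol
m(PCl5) = 0.06956 × 208.24 = 14.49 g

14.5 g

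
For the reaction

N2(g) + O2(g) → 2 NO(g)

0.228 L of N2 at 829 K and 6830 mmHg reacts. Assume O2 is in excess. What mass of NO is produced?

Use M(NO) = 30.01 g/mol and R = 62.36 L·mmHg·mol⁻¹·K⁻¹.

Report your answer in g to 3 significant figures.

n(N2) = PV/RT = (6830 × 0.228) / (62.36 × 829) = 0.03012 mol
n(NO) = (2/1) × 0.03012 = 0.06024 mol
m(NO) = 0.06024 × 30.01 = 1.808 g

1.81 g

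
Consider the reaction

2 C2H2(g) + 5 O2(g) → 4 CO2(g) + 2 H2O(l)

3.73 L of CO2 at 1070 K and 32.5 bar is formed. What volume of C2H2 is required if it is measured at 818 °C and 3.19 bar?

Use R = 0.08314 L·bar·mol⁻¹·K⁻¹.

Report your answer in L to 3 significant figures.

n(CO2) = PV/RT = (32.5 × 3.73) / (0.08314 × 1070) = 1.363 mol
n(C2H2) = (2/4) × 1.363 = 0.6815 mol
V = nRT/P = 0.6815 × 0.08314 × 1091.15 / 3.19 = 19.38 L

19.4 L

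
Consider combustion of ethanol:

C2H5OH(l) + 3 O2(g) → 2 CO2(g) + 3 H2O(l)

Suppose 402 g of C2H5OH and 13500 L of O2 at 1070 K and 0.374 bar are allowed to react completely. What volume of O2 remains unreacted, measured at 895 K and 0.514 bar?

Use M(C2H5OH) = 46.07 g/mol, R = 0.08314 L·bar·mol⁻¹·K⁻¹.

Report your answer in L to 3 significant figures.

n(C2H5OH) = 402 / 46.07 = 8.726 mol
n(O2) = PV/RT = (0.374 × 13500) / (0.08314 × 1070) = 56.76 mol
For 8.726 mol C2H5OH, stoichiometry requires (3/1) × 8.726 = 26.18 mol O2; 56.76 mol is available, so C2H5OH is limiting.
n(O2) consumed = (3/1) × 8.726 = 26.18 mol; remaining = 56.76 − 26.18 = 30.58 mol
V(O2) = nRT/P = 30.58 × 0.08314 × 895 / 0.514 = 4427 L

4430 L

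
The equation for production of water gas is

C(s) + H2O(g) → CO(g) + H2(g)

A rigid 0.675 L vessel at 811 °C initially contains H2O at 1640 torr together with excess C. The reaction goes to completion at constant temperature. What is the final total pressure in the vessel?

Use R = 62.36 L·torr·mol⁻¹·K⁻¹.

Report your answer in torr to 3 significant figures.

Since T and V are fixed, P_final/P_initial = n_final/n_initial = 2/1.
P_final = (2/1) × 1640 = 3280 torr

3280 torr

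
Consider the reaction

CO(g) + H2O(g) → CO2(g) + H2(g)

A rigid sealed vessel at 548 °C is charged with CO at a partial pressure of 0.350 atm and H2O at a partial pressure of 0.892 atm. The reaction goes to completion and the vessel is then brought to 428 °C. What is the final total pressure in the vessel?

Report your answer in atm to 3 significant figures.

Because the vessel is rigid and T is held at 548 °C, work the stoichiometry in partial pressures (P_i = n_iRT/V).
P(H2O) required for 0.350 atm of CO = (1/1) × 0.350 = 0.3500 atm; available 0.892 atm, so CO is limiting.
P(H2O) remaining = 0.892 − (1/1) × 0.350 = 0.5420 atm
P(gaseous products) = (1+1)/1 × 0.350 = 0.7000 atm
P_total at 548 °C = 0.5420 + 0.7000 = 1.242 atm
Scaling to 428 °C: P = 1.242 × 701.15/821.15 = 1.060 atm

1.06 atm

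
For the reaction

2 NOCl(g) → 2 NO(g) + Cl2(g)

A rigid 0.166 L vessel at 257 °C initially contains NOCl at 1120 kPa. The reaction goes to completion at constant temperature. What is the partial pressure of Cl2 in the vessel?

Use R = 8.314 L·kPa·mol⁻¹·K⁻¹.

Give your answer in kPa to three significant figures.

n(NOCl)₀ = PV/RT = (1120 × 0.166) / (8.314 × 530.15) = 0.04218 mol
n(Cl2) = (1/2) × 0.04218 = 0.02109 mol
P(Cl2) = nRT/V = 0.02109 × 8.314 × 530.15 / 0.166 = 560.0 kPa

560 kPa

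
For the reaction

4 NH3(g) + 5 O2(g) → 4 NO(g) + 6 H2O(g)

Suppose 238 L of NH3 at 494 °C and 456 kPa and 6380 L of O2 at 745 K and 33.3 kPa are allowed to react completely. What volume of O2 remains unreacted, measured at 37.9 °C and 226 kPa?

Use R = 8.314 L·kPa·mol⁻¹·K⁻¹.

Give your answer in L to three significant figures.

n(NH3) = PV/RT = (456 × 238) / (8.314 × 767.15) = 17.02 mol
n(O2) = PV/RT = (33.3 × 6380) / (8.314 × 745) = 34.30 mol
For 17.02 mol NH3, stoichiometry requires (5/4) × 17.02 = 21.27 mol O2; 34.30 mol is available, so NH3 is limiting.
n(O2) consumed = (5/4) × 17.02 = 21.27 mol; remaining = 34.30 − 21.27 = 13.03 mol
V(O2) = nRT/P = 13.03 × 8.314 × 311.05 / 226 = 149.1 L

149 L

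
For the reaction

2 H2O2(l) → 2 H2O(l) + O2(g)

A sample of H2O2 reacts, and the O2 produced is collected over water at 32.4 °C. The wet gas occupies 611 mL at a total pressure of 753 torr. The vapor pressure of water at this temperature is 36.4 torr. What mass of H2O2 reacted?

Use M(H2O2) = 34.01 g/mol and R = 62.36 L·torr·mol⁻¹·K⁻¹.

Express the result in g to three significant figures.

1.56 g

P(O2) = 753 − 36.4 = 716.6 torr
n(O2) = PV/RT = (716.6 × 0.6110) / (62.36 × 305.55) = 0.02298 mol
n(H2O2) = (2/1) × 0.02298 = 0.04596 mol
m(H2O2) = 0.04596 × 34.01 = 1.563 g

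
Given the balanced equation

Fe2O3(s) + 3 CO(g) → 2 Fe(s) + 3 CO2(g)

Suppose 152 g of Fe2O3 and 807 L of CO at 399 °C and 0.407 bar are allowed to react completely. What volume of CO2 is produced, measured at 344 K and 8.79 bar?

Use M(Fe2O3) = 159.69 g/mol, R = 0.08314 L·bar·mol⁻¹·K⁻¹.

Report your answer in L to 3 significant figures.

9.29 L

n(Fe2O3) = 152 / 159.69 = 0.9518 mol
n(CO) = PV/RT = (0.407 × 807) / (0.08314 × 672.15) = 5.877 mol
For 0.9518 mol Fe2O3, stoichiometry requires (3/1) × 0.9518 = 2.855 mol CO; 5.877 mol is available, so Fe2O3 is limiting.
n(CO2) = (3/1) × 0.9518 = 2.855 mol
V(CO2) = nRT/P = 2.855 × 0.08314 × 344 / 8.79 = 9.289 L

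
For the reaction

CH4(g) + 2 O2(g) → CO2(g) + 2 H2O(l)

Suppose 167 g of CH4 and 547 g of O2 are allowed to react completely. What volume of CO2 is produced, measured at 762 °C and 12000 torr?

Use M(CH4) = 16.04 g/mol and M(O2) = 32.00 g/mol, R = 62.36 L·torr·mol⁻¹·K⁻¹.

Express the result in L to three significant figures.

n(CH4) = 167 / 16.04 = 10.41 mol
n(O2) = 547 / 32.00 = 17.09 mol
For 10.41 mol CH4, stoichiometry requires (2/1) × 10.41 = 20.82 mol O2; 17.09 mol is available, so O2 is limiting.
n(CO2) = (1/2) × 17.09 = 8.545 mol
V(CO2) = nRT/P = 8.545 × 62.36 × 1035.15 / 12000 = 45.97 L

46.0 L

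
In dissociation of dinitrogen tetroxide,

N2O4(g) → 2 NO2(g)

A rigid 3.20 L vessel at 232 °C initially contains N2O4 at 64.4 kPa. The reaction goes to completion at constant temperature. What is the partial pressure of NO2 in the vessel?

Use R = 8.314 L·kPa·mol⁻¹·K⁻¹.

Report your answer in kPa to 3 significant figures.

129 kPa

n(N2O4)₀ = PV/RT = (64.4 × 3.20) / (8.314 × 505.15) = 0.04907 mol
n(NO2) = (2/1) × 0.04907 = 0.09814 mol
P(NO2) = nRT/V = 0.09814 × 8.314 × 505.15 / 3.20 = 128.8 kPa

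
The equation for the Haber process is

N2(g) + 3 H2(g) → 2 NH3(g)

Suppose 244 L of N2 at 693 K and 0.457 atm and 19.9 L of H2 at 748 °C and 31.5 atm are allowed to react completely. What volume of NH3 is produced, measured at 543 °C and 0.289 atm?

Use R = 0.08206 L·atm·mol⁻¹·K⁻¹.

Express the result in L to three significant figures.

n(N2) = PV/RT = (0.457 × 244) / (0.08206 × 693) = 1.961 mol
n(H2) = PV/RT = (31.5 × 19.9) / (0.08206 × 1021.15) = 7.481 mol
For 1.961 mol N2, stoichiometry requires (3/1) × 1.961 = 5.883 mol H2; 7.481 mol is available, so N2 is limiting.
n(NH3) = (2/1) × 1.961 = 3.922 mol
V(NH3) = nRT/P = 3.922 × 0.08206 × 816.15 / 0.289 = 908.9 L

909 L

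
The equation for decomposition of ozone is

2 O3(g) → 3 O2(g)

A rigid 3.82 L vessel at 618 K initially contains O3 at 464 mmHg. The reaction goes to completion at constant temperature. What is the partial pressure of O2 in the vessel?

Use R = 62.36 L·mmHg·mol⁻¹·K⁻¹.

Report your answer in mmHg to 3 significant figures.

696 mmHg

n(O3)₀ = PV/RT = (464 × 3.82) / (62.36 × 618) = 0.04599 mol
n(O2) = (3/2) × 0.04599 = 0.06899 mol
P(O2) = nRT/V = 0.06899 × 62.36 × 618 / 3.82 = 696.0 mmHg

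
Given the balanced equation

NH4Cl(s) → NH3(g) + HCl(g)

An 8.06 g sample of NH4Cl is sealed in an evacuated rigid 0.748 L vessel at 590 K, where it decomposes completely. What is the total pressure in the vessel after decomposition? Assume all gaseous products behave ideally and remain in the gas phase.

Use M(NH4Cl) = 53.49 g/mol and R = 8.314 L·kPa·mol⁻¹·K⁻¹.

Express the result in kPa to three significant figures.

n(NH4Cl) = 8.06 / 53.49 = 0.1507 mol
n(gas produced) = (2/1) × 0.1507 = 0.3014 mol
P = nRT/V = 0.3014 × 8.314 × 590 / 0.748 = 1977 kPa

1980 kPa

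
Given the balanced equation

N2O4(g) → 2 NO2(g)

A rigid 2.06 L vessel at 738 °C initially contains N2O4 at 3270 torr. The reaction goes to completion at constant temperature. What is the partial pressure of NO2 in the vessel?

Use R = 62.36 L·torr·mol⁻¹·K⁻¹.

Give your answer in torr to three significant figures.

6540 torr

n(N2O4)₀ = PV/RT = (3270 × 2.06) / (62.36 × 1011.15) = 0.1068 mol
n(NO2) = (2/1) × 0.1068 = 0.2136 mol
P(NO2) = nRT/V = 0.2136 × 62.36 × 1011.15 / 2.06 = 6538 torr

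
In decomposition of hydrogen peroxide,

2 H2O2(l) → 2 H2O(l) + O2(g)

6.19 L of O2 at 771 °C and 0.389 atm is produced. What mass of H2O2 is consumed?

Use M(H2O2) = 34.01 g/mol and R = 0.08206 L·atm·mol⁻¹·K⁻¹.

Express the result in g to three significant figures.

1.91 g

n(O2) = PV/RT = (0.389 × 6.19) / (0.08206 × 1044.15) = 0.02810 mol
n(H2O2) = (2/1) × 0.02810 = 0.05620 mol
m(H2O2) = 0.05620 × 34.01 = 1.911 g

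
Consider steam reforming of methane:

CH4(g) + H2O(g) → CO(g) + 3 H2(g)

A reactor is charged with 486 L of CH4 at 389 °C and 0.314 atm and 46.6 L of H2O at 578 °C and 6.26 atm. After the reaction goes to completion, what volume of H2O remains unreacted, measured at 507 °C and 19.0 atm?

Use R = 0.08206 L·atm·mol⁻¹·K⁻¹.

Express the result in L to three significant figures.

4.61 L

n(CH4) = PV/RT = (0.314 × 486) / (0.08206 × 662.15) = 2.809 mol
n(H2O) = PV/RT = (6.26 × 46.6) / (0.08206 × 851.15) = 4.177 mol
For 2.809 mol CH4, stoichiometry requires (1/1) × 2.809 = 2.809 mol H2O; 4.177 mol is available, so CH4 is limiting.
n(H2O) consumed = (1/1) × 2.809 = 2.809 mol; remaining = 4.177 − 2.809 = 1.368 mol
V(H2O) = nRT/P = 1.368 × 0.08206 × 780.15 / 19.0 = 4.609 L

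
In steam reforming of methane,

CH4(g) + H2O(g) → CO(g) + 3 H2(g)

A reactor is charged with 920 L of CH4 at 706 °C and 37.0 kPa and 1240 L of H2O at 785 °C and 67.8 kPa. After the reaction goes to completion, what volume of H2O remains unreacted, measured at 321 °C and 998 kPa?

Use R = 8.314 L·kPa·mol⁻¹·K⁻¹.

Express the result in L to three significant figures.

26.6 L

n(CH4) = PV/RT = (37.0 × 920) / (8.314 × 979.15) = 4.181 mol
n(H2O) = PV/RT = (67.8 × 1240) / (8.314 × 1058.15) = 9.556 mol
For 4.181 mol CH4, stoichiometry requires (1/1) × 4.181 = 4.181 mol H2O; 9.556 mol is available, so CH4 is limiting.
n(H2O) consumed = (1/1) × 4.181 = 4.181 mol; remaining = 9.556 − 4.181 = 5.375 mol
V(H2O) = nRT/P = 5.375 × 8.314 × 594.15 / 998 = 26.60 L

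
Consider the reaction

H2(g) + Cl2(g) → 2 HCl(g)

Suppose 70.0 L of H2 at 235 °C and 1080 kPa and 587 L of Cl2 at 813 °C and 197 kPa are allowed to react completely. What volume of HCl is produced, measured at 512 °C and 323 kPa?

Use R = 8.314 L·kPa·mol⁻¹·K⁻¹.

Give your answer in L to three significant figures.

518 L

n(H2) = PV/RT = (1080 × 70.0) / (8.314 × 508.15) = 17.89 mol
n(Cl2) = PV/RT = (197 × 587) / (8.314 × 1086.15) = 12.81 mol
For 17.89 mol H2, stoichiometry requires (1/1) × 17.89 = 17.89 mol Cl2; 12.81 mol is available, so Cl2 is limiting.
n(HCl) = (2/1) × 12.81 = 25.62 mol
V(HCl) = nRT/P = 25.62 × 8.314 × 785.15 / 323 = 517.8 L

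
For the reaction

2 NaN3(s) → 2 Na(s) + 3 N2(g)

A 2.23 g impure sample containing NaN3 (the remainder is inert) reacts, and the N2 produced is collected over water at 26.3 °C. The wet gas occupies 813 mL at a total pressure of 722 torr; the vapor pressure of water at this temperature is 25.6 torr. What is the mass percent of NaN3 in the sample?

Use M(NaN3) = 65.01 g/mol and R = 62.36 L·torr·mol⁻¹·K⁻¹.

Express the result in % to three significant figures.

P(N2) = 722 − 25.6 = 696.4 torr
n(N2) = PV/RT = (696.4 × 0.8130) / (62.36 × 299.45) = 0.03032 mol
n(NaN3) = (2/3) × 0.03032 = 0.02021 mol
m(NaN3) = 0.02021 × 65.01 = 1.314 g
%NaN3 = 1.314 / 2.23 × 100 = 58.92%

58.9 %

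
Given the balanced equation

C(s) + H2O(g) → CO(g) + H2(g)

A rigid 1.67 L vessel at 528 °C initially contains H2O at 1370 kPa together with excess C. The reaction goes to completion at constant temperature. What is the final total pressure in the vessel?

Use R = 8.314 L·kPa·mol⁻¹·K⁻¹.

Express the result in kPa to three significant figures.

2740 kPa

At constant T and V, P ∝ n(gas): 1 mol gas → 2 mol gas.
P_final = (2/1) × 1370 = 2740 kPa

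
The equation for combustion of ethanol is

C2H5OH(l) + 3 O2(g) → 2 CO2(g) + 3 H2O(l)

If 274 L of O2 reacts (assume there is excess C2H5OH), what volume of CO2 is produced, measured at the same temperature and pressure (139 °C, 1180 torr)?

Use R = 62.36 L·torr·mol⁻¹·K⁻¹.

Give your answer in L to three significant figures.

At constant T and P, gas volumes are in the mole ratio: V(CO2) = (2/3) × 274 = 182.7 L

183 L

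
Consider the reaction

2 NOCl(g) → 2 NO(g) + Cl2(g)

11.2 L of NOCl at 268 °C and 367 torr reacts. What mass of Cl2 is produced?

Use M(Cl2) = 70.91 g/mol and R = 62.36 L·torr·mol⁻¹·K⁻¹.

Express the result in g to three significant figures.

4.32 g

n(NOCl) = PV/RT = (367 × 11.2) / (62.36 × 541.15) = 0.1218 mol
n(Cl2) = (1/2) × 0.1218 = 0.06090 mol
m(Cl2) = 0.06090 × 70.91 = 4.318 g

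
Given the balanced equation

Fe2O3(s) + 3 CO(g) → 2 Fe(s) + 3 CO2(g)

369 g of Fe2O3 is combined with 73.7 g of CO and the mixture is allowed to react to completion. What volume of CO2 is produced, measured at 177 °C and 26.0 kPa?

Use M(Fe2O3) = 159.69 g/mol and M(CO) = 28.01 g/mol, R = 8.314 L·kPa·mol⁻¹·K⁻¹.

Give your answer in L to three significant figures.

379 L

n(Fe2O3) = 369 / 159.69 = 2.311 mol
n(CO) = 73.7 / 28.01 = 2.631 mol
For 2.311 mol Fe2O3, stoichiometry requires (3/1) × 2.311 = 6.933 mol CO; 2.631 mol is available, so CO is limiting.
n(CO2) = (3/3) × 2.631 = 2.631 mol
V(CO2) = nRT/P = 2.631 × 8.314 × 450.15 / 26.0 = 378.7 L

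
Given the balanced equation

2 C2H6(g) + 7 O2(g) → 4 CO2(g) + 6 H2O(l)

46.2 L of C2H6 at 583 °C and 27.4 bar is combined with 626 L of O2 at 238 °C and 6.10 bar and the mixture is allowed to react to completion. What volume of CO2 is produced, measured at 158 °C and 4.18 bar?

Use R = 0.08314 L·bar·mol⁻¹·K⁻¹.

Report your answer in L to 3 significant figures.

n(C2H6) = PV/RT = (27.4 × 46.2) / (0.08314 × 856.15) = 17.78 mol
n(O2) = PV/RT = (6.10 × 626) / (0.08314 × 511.15) = 89.86 mol
For 17.78 mol C2H6, stoichiometry requires (7/2) × 17.78 = 62.23 mol O2; 89.86 mol is available, so C2H6 is limiting.
n(CO2) = (4/2) × 17.78 = 35.56 mol
V(CO2) = nRT/P = 35.56 × 0.08314 × 431.15 / 4.18 = 304.9 L

305 L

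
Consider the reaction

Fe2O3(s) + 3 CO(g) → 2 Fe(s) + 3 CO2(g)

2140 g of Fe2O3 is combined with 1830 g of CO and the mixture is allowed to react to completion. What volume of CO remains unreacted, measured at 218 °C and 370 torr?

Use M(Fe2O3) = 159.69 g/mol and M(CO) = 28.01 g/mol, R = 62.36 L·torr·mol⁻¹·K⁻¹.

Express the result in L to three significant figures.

2080 L

n(Fe2O3) = 2140 / 159.69 = 13.40 mol
n(CO) = 1830 / 28.01 = 65.33 mol
For 13.40 mol Fe2O3, stoichiometry requires (3/1) × 13.40 = 40.20 mol CO; 65.33 mol is available, so Fe2O3 is limiting.
n(CO) consumed = (3/1) × 13.40 = 40.20 mol; remaining = 65.33 − 40.20 = 25.13 mol
V(CO) = nRT/P = 25.13 × 62.36 × 491.15 / 370 = 2080 L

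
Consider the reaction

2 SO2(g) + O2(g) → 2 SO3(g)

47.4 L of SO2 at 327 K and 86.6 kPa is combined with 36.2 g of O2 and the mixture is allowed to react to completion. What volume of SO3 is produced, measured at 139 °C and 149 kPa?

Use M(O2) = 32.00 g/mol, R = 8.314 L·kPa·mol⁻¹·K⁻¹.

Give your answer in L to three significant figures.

n(SO2) = PV/RT = (86.6 × 47.4) / (8.314 × 327) = 1.510 mol
n(O2) = 36.2 / 32.00 = 1.131 mol
For 1.510 mol SO2, stoichiometry requires (1/2) × 1.510 = 0.7550 mol O2; 1.131 mol is available, so SO2 is limiting.
n(SO3) = (2/2) × 1.510 = 1.510 mol
V(SO3) = nRT/P = 1.510 × 8.314 × 412.15 / 149 = 34.73 L

34.7 L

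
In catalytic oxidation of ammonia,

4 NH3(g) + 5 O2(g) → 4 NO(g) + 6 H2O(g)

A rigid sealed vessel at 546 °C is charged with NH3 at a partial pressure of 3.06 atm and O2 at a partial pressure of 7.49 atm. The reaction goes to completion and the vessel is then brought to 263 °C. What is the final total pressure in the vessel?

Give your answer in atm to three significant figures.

Because the vessel is rigid and T is held at 546 °C, work the stoichiometry in partial pressures (P_i = n_iRT/V).
P(O2) required for 3.06 atm of NH3 = (5/4) × 3.06 = 3.825 atm; available 7.49 atm, so NH3 is limiting.
P(O2) remaining = 7.49 − (5/4) × 3.06 = 3.665 atm
P(gaseous products) = (4+6)/4 × 3.06 = 7.650 atm
P_total at 546 °C = 3.665 + 7.650 = 11.32 atm
Scaling to 263 °C: P = 11.32 × 536.15/819.15 = 7.409 atm

7.41 atm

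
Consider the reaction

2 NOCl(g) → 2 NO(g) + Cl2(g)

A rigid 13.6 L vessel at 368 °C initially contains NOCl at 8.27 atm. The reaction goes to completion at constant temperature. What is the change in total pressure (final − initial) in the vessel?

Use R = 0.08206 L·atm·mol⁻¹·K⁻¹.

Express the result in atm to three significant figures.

At constant T and V, P ∝ n(gas): 2 mol gas → 3 mol gas.
P_final = (3/2) × 8.27 = 12.40 atm; ΔP = 12.40 − 8.27 = 4.130 atm

4.13 atm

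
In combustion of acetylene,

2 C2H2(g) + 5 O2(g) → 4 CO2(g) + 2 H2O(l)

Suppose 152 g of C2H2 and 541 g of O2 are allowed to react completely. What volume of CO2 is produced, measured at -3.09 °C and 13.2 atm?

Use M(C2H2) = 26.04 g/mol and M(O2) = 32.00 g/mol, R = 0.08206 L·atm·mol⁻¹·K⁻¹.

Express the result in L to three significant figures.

19.6 L

n(C2H2) = 152 / 26.04 = 5.837 mol
n(O2) = 541 / 32.00 = 16.91 mol
For 5.837 mol C2H2, stoichiometry requires (5/2) × 5.837 = 14.59 mol O2; 16.91 mol is available, so C2H2 is limiting.
n(CO2) = (4/2) × 5.837 = 11.67 mol
V(CO2) = nRT/P = 11.67 × 0.08206 × 270.06 / 13.2 = 19.59 L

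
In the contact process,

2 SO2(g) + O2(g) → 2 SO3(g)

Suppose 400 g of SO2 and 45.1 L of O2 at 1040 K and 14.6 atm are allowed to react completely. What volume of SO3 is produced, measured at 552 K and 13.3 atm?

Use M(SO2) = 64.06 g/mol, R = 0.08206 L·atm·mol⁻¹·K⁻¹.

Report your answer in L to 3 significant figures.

n(SO2) = 400 / 64.06 = 6.244 mol
n(O2) = PV/RT = (14.6 × 45.1) / (0.08206 × 1040) = 7.716 mol
For 6.244 mol SO2, stoichiometry requires (1/2) × 6.244 = 3.122 mol O2; 7.716 mol is available, so SO2 is limiting.
n(SO3) = (2/2) × 6.244 = 6.244 mol
V(SO3) = nRT/P = 6.244 × 0.08206 × 552 / 13.3 = 21.27 L

21.3 L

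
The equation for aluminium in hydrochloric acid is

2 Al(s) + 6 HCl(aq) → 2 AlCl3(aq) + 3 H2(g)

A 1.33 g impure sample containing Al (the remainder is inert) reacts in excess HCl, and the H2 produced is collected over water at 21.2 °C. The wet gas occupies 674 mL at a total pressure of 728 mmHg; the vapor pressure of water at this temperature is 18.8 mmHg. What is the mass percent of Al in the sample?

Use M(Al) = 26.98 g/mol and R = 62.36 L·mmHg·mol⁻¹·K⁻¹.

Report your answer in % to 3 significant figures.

35.2 %

P(H2) = 728 − 18.8 = 709.2 mmHg
n(H2) = PV/RT = (709.2 × 0.6740) / (62.36 × 294.35) = 0.02604 mol
n(Al) = (2/3) × 0.02604 = 0.01736 mol
m(Al) = 0.01736 × 26.98 = 0.4684 g
%Al = 0.4684 / 1.33 × 100 = 35.22%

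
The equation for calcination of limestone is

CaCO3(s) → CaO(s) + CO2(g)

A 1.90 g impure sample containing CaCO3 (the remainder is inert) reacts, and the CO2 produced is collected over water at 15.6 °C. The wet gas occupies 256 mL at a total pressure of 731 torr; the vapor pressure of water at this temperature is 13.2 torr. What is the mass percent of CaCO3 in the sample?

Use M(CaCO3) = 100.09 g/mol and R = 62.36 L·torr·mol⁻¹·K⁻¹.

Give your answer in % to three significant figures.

53.8 %

P(CO2) = 731 − 13.2 = 717.8 torr
n(CO2) = PV/RT = (717.8 × 0.2560) / (62.36 × 288.75) = 0.01021 mol
n(CaCO3) = (1/1) × 0.01021 = 0.01021 mol
m(CaCO3) = 0.01021 × 100.09 = 1.022 g
%CaCO3 = 1.022 / 1.90 × 100 = 53.79%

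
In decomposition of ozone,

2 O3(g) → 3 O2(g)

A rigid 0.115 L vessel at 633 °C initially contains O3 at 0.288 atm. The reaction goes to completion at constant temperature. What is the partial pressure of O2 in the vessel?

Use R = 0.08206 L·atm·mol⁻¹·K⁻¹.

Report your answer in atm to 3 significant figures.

n(O3)₀ = PV/RT = (0.288 × 0.115) / (0.08206 × 906.15) = 0.0004454 mol
n(O2) = (3/2) × 0.0004454 = 0.0006681 mol
P(O2) = nRT/V = 0.0006681 × 0.08206 × 906.15 / 0.115 = 0.4320 atm

0.432 atm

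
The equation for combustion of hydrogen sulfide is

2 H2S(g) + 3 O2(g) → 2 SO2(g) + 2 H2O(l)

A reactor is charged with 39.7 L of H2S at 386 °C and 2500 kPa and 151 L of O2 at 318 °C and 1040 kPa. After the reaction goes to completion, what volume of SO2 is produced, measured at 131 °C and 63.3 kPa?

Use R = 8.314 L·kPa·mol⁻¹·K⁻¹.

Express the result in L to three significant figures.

n(H2S) = PV/RT = (2500 × 39.7) / (8.314 × 659.15) = 18.11 mol
n(O2) = PV/RT = (1040 × 151) / (8.314 × 591.15) = 31.95 mol
For 18.11 mol H2S, stoichiometry requires (3/2) × 18.11 = 27.16 mol O2; 31.95 mol is available, so H2S is limiting.
n(SO2) = (2/2) × 18.11 = 18.11 mol
V(SO2) = nRT/P = 18.11 × 8.314 × 404.15 / 63.3 = 961.3 L

961 L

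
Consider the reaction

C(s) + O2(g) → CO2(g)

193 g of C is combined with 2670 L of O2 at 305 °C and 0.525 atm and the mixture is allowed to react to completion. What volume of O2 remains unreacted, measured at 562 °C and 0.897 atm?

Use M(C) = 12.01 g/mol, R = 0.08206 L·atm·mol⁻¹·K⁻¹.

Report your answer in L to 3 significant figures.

1030 L

n(C) = 193 / 12.01 = 16.07 mol
n(O2) = PV/RT = (0.525 × 2670) / (0.08206 × 578.15) = 29.55 mol
For 16.07 mol C, stoichiometry requires (1/1) × 16.07 = 16.07 mol O2; 29.55 mol is available, so C is limiting.
n(O2) consumed = (1/1) × 16.07 = 16.07 mol; remaining = 29.55 − 16.07 = 13.48 mol
V(O2) = nRT/P = 13.48 × 0.08206 × 835.15 / 0.897 = 1030 L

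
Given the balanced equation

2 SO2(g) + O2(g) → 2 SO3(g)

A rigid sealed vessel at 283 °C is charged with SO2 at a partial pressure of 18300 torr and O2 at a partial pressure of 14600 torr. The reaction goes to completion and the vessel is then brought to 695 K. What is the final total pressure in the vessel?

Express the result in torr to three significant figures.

With V and T fixed, P_i ∝ n_i, so the mole ratios apply directly to partial pressures at 283 °C.
P(O2) required for 18300 torr of SO2 = (1/2) × 18300 = 9150 torr; available 14600 torr, so SO2 is limiting.
P(O2) remaining = 14600 − (1/2) × 18300 = 5450 torr
P(gaseous products) = (2)/2 × 18300 = 18300 torr
P_total at 283 °C = 5450 + 18300 = 23750 torr
Scaling to 695 K: P = 23750 × 695/556.15 = 29680 torr

29700 torr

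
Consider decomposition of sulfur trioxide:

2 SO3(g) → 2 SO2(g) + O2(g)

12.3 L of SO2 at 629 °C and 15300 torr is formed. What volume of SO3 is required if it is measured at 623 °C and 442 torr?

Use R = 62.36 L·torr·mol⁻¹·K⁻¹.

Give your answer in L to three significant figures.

n(SO2) = PV/RT = (15300 × 12.3) / (62.36 × 902.15) = 3.345 mol
n(SO3) = (2/2) × 3.345 = 3.345 mol
V = nRT/P = 3.345 × 62.36 × 896.15 / 442 = 422.9 L

423 L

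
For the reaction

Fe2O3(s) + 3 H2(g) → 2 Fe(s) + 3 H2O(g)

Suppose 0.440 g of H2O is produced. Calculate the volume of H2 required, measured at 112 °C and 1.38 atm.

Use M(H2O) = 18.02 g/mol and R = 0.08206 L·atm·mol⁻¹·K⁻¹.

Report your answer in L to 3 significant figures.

0.559 L

n(H2O) = 0.4400 / 18.02 = 0.02442 mol
n(H2) = (3/3) × 0.02442 = 0.02442 mol
V = nRT/P = 0.02442 × 0.08206 × 385.15 / 1.38 = 0.5593 L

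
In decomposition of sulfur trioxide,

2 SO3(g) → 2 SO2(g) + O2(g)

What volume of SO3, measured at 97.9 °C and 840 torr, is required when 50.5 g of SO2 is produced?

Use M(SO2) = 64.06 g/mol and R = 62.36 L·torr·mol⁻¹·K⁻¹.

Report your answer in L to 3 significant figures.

n(SO2) = 50.50 / 64.06 = 0.7883 mol
n(SO3) = (2/2) × 0.7883 = 0.7883 mol
V = nRT/P = 0.7883 × 62.36 × 371.05 / 840 = 21.71 L

21.7 L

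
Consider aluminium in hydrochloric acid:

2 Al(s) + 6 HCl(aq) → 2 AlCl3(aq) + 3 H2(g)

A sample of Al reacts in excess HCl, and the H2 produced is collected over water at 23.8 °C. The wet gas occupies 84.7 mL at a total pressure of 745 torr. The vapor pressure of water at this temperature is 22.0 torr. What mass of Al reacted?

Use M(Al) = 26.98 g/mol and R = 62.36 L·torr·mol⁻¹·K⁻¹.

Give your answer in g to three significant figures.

P(H2) = 745 − 22.0 = 723.0 torr
n(H2) = PV/RT = (723.0 × 0.08470) / (62.36 × 296.95) = 0.003307 mol
n(Al) = (2/3) × 0.003307 = 0.002205 mol
m(Al) = 0.002205 × 26.98 = 0.05949 g

0.0595 g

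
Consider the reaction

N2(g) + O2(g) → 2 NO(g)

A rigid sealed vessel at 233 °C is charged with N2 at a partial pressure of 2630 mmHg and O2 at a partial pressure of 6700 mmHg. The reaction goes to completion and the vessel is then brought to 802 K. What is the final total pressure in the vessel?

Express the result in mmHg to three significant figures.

14800 mmHg

With V and T fixed, P_i ∝ n_i, so the mole ratios apply directly to partial pressures at 233 °C.
P(O2) required for 2630 mmHg of N2 = (1/1) × 2630 = 2630 mmHg; available 6700 mmHg, so N2 is limiting.
P(O2) remaining = 6700 − (1/1) × 2630 = 4070 mmHg
P(gaseous products) = (2)/1 × 2630 = 5260 mmHg
P_total at 233 °C = 4070 + 5260 = 9330 mmHg
Scaling to 802 K: P = 9330 × 802/506.15 = 14780 mmHg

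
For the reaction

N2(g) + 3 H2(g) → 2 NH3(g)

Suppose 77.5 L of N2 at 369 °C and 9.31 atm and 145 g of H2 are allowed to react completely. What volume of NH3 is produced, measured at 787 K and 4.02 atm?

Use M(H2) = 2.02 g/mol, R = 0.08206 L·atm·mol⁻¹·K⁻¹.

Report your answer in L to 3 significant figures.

440 L

n(N2) = PV/RT = (9.31 × 77.5) / (0.08206 × 642.15) = 13.69 mol
n(H2) = 145 / 2.02 = 71.78 mol
For 13.69 mol N2, stoichiometry requires (3/1) × 13.69 = 41.07 mol H2; 71.78 mol is available, so N2 is limiting.
n(NH3) = (2/1) × 13.69 = 27.38 mol
V(NH3) = nRT/P = 27.38 × 0.08206 × 787 / 4.02 = 439.9 L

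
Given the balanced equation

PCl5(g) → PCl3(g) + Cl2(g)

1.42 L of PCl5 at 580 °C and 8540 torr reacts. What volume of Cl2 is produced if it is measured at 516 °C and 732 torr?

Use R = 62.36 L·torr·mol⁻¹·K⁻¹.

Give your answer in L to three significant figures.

n(PCl5) = PV/RT = (8540 × 1.42) / (62.36 × 853.15) = 0.2279 mol
n(Cl2) = (1/1) × 0.2279 = 0.2279 mol
V = nRT/P = 0.2279 × 62.36 × 789.15 / 732 = 15.32 L

15.3 L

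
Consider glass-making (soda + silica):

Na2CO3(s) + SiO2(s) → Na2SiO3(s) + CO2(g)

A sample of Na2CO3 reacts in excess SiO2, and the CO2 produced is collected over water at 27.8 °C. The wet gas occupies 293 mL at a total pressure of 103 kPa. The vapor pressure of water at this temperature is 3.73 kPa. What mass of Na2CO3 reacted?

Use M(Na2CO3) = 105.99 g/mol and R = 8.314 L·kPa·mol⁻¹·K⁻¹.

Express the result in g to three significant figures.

1.23 g

P(CO2) = 103 − 3.73 = 99.27 kPa
n(CO2) = PV/RT = (99.27 × 0.2930) / (8.314 × 300.95) = 0.01162 mol
n(Na2CO3) = (1/1) × 0.01162 = 0.01162 mol
m(Na2CO3) = 0.01162 × 105.99 = 1.232 g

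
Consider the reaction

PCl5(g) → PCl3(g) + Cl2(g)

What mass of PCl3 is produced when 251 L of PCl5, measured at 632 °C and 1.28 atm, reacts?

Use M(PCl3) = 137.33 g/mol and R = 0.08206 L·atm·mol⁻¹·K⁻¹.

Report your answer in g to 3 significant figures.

n(PCl5) = PV/RT = (1.28 × 251) / (0.08206 × 905.15) = 4.325 mol
n(PCl3) = (1/1) × 4.325 = 4.325 mol
m(PCl3) = 4.325 × 137.33 = 594.0 g

594 g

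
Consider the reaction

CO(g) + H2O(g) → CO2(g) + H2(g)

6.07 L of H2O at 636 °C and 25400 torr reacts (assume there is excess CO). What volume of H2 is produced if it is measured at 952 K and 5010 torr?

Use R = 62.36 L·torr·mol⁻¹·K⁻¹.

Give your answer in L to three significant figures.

n(H2O) = PV/RT = (25400 × 6.07) / (62.36 × 909.15) = 2.719 mol
n(H2) = (1/1) × 2.719 = 2.719 mol
V = nRT/P = 2.719 × 62.36 × 952 / 5010 = 32.22 L

32.2 L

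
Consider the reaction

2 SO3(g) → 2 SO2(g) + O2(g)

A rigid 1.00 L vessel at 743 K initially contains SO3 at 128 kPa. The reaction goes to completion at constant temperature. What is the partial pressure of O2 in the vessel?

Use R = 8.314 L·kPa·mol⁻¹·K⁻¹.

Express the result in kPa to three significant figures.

n(SO3)₀ = PV/RT = (128 × 1.00) / (8.314 × 743) = 0.02072 mol
n(O2) = (1/2) × 0.02072 = 0.01036 mol
P(O2) = nRT/V = 0.01036 × 8.314 × 743 / 1.00 = 64.00 kPa

64.0 kPa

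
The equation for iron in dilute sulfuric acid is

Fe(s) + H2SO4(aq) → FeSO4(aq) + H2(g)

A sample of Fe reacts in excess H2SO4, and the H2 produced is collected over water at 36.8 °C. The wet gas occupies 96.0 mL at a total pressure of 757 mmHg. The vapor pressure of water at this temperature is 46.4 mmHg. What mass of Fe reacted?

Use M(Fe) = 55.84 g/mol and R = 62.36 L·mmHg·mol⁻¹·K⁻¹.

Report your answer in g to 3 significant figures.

0.197 g

P(H2) = 757 − 46.4 = 710.6 mmHg
n(H2) = PV/RT = (710.6 × 0.09600) / (62.36 × 309.95) = 0.003529 mol
n(Fe) = (1/1) × 0.003529 = 0.003529 mol
m(Fe) = 0.003529 × 55.84 = 0.1971 g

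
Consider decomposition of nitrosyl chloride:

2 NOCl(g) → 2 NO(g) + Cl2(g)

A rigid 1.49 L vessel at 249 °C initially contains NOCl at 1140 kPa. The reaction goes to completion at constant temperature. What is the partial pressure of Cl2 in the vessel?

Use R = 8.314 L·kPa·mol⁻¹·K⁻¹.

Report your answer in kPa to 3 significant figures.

570 kPa

n(NOCl)₀ = PV/RT = (1140 × 1.49) / (8.314 × 522.15) = 0.3913 mol
n(Cl2) = (1/2) × 0.3913 = 0.1956 mol
P(Cl2) = nRT/V = 0.1956 × 8.314 × 522.15 / 1.49 = 569.9 kPa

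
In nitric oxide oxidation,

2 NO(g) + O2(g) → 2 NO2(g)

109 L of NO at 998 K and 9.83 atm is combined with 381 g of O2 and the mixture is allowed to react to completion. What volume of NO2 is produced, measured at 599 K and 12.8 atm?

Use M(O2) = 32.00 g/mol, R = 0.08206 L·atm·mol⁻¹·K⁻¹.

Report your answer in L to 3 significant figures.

n(NO) = PV/RT = (9.83 × 109) / (0.08206 × 998) = 13.08 mol
n(O2) = 381 / 32.00 = 11.91 mol
For 13.08 mol NO, stoichiometry requires (1/2) × 13.08 = 6.540 mol O2; 11.91 mol is available, so NO is limiting.
n(NO2) = (2/2) × 13.08 = 13.08 mol
V(NO2) = nRT/P = 13.08 × 0.08206 × 599 / 12.8 = 50.23 L

50.2 L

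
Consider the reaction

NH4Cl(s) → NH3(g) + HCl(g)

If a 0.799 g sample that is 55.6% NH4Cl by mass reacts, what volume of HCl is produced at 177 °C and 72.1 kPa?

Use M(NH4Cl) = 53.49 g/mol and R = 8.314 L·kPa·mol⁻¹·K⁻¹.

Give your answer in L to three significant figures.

mass of NH4Cl = 0.799 × 55.6/100 = 0.4442 g
n(NH4Cl) = 0.4442 / 53.49 = 0.008304 mol
n(HCl) = (1/1) × 0.008304 = 0.008304 mol
V = nRT/P = 0.008304 × 8.314 × 450.15 / 72.1 = 0.4310 L

0.431 L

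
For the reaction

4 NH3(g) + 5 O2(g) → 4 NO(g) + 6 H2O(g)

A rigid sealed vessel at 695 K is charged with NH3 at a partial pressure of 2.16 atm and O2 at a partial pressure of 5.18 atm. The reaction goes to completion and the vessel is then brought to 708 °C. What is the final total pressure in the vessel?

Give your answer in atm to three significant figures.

With V and T fixed, P_i ∝ n_i, so the mole ratios apply directly to partial pressures at 695 K.
P(O2) required for 2.16 atm of NH3 = (5/4) × 2.16 = 2.700 atm; available 5.18 atm, so NH3 is limiting.
P(O2) remaining = 5.18 − (5/4) × 2.16 = 2.480 atm
P(gaseous products) = (4+6)/4 × 2.16 = 5.400 atm
P_total at 695 K = 2.480 + 5.400 = 7.880 atm
Scaling to 708 °C: P = 7.880 × 981.15/695 = 11.12 atm

11.1 atm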